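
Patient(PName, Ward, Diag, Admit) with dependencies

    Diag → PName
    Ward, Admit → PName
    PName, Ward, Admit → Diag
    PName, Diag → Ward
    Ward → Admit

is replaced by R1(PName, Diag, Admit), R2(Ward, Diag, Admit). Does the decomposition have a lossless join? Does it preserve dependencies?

Lossless test: (Diag, Admit)⁺ = {PName, Ward, Diag, Admit}, which contains all of one fragment — lossless.
Dependency preservation: Ward, Admit → PName; PName, Ward, Admit → Diag; PName, Diag → Ward are not contained in any single fragment, but the restricted closure of each left-hand side across the fragments still reaches the right-hand side; the remaining FDs each lie inside some fragment. All dependencies are preserved.

lossless and dependency-preserving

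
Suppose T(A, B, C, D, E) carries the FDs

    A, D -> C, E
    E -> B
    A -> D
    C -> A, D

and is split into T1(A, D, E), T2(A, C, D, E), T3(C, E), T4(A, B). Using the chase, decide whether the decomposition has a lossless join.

Chase test. Columns are A, B, C, D, E; row i has aⱼ where attribute j ∈ Ti, else bᵢⱼ.
Initial tableau (one row per fragment):
  row 1: a1 b12 b13 a4 a5
  row 2: a1 b22 a3 a4 a5
  row 3: b31 b32 a3 b34 a5
  row 4: a1 a2 b43 b44 b45
Rows 1 and 2 agree on A, D; apply A, D→C, E and equate their C, E entries.
Rows 1 and 2 agree on E; apply E→B and equate their B entries.
Rows 1 and 3 agree on E; apply E→B and equate their B entries.
Rows 1 and 4 agree on A; apply A→D and equate their D entries.
Rows 1 and 3 agree on C; apply C→A, D and equate their A, D entries.
Rows 1 and 4 agree on A, D; apply A, D→C, E and equate their C, E entries.
Rows 1 and 4 agree on E; apply E→B and equate their B entries.
Row 1 is now all distinguished symbols — the join is lossless.

Yes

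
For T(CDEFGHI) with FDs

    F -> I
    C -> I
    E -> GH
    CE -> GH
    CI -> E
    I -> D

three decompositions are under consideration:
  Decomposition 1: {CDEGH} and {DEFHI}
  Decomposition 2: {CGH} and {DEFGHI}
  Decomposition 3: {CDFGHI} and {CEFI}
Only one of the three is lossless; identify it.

Decomposition 3

Decomposition 1: common = {DEH}, closure = {DEGH} → lossy.
Decomposition 2: common = {GH}, closure = {GH} → lossy.
Decomposition 3: common = {CFI}, closure = {CDEFGHI} → lossless.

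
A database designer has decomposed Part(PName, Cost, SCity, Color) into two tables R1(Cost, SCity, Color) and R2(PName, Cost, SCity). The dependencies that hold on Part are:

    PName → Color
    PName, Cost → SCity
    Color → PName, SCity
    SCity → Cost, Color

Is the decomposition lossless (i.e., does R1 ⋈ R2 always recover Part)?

Common attributes: R1 ∩ R2 = {Cost, SCity}.
Closure of {Cost, SCity}: SCity → Cost, Color applies, adding Color; Color → PName, SCity applies, adding PName. So (Cost, SCity)⁺ = {PName, Cost, SCity, Color}.
This closure contains every attribute of R1, so R1 ∩ R2 → R1. The join is lossless.

Yes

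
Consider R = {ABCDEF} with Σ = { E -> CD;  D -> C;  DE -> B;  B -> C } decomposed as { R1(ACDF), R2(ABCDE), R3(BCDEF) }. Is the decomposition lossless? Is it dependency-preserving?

Lossless test (chase): applying each FD to every pair of rows produces no changes in the tableau, so no row becomes fully distinguished — the join is lossy.
Dependency preservation: every FD's attributes lie within a single fragment, so each can be enforced locally — preserved.

lossy but dependency-preserving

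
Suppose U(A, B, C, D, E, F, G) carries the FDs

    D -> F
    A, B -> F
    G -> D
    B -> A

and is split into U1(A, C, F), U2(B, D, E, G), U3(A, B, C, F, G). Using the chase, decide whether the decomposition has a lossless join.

No

Chase test. Columns are A, B, C, D, E, F, G; row i has aⱼ where attribute j ∈ Ui, else bᵢⱼ.
Initial tableau (one row per fragment):
  row 1: a1 b12 a3 b14 b15 a6 b17
  row 2: b21 a2 b23 a4 a5 b26 a7
  row 3: a1 a2 a3 b34 b35 a6 a7
Rows 2 and 3 agree on G; apply G→D and equate their D entries.
Rows 2 and 3 agree on B; apply B→A and equate their A entries.
Rows 2 and 3 agree on D; apply D→F and equate their F entries.
No row becomes fully distinguished — the join is lossy.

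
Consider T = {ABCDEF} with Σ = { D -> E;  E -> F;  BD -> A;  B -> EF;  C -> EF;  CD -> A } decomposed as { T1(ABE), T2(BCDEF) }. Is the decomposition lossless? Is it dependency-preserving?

lossy and not dependency-preserving

Lossless test: (BE)⁺ = {BEF}, which is a superkey of neither fragment — lossy.
Dependency preservation: the restricted closure of {BD} across the fragments never reaches {A}, so BD → A cannot be enforced without a join — not preserved.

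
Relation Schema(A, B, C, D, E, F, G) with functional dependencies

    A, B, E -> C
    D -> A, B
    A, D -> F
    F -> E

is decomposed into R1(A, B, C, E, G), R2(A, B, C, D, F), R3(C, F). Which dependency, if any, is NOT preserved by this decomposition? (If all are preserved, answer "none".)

F -> E

Check F → E: no single fragment contains all of {E, F}, and the restricted closure of {F} across the fragments never reaches {E}.
A, B, E → C is preserved.
D → A, B is preserved.
A, D → F is preserved.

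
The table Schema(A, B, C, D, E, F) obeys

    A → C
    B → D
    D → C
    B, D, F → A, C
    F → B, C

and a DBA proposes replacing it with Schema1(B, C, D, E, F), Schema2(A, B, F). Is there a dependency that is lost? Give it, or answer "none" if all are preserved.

A → C

Check A → C: no single fragment contains all of {A, C}, and the restricted closure of {A} across the fragments never reaches {C}.
B → D is preserved.
D → C is preserved.
B, D, F → A, C is preserved.
F → B, C is preserved.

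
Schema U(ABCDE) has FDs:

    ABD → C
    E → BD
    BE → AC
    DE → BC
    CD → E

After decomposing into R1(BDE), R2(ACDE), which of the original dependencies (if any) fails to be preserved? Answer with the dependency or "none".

ABD → C

Check ABD → C: no single fragment contains all of {ABCD}, and the restricted closure of {ABD} across the fragments never reaches {C}.
E → BD is preserved.
BE → AC is preserved.
DE → BC is preserved.
CD → E is preserved.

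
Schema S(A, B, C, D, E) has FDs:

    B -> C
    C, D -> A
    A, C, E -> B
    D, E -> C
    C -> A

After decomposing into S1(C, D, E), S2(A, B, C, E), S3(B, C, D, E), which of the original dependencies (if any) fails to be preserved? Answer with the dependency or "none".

none

B → C lies within S2.
C, D → A: restricted closure across fragments reaches A.
A, C, E → B lies within S2.
D, E → C lies within S1.
C → A lies within S2.
Every dependency is enforceable on the fragments, so the decomposition is dependency-preserving.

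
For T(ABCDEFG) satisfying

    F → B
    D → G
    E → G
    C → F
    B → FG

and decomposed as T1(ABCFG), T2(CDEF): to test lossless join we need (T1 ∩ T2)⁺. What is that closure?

T1 ∩ T2 = {CF}.
F → B applies, adding B
B → FG applies, adding G
Closure: {BCFG}.

BCFG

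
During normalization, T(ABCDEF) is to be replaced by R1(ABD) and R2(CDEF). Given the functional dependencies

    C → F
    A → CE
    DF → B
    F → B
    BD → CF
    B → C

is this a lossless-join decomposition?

No

Common attributes: R1 ∩ R2 = {D}.
No dependency enlarges {D}, so (D)⁺ = {D}.
The closure contains neither all of R1 = {ABD} nor all of R2 = {CDEF}, so the common attributes are not a superkey of either fragment. The join is lossy.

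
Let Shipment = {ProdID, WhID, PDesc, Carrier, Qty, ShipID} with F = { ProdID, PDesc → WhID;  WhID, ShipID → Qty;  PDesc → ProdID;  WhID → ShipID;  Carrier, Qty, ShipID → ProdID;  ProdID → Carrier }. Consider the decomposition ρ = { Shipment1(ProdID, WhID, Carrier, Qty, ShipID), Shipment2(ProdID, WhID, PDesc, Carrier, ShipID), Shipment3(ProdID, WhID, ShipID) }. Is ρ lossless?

Chase test. Columns are ProdID, WhID, PDesc, Carrier, Qty, ShipID; row i has aⱼ where attribute j ∈ Shipmenti, else bᵢⱼ.
Initial tableau (one row per fragment):
  row 1: a1 a2 b13 a4 a5 a6
  row 2: a1 a2 a3 a4 b25 a6
  row 3: a1 a2 b33 b34 b35 a6
Rows 1 and 2 agree on WhID, ShipID; apply WhID, ShipID→Qty and equate their Qty entries.
Rows 1 and 3 agree on WhID, ShipID; apply WhID, ShipID→Qty and equate their Qty entries.
Rows 1 and 3 agree on ProdID; apply ProdID→Carrier and equate their Carrier entries.
Row 2 is now all distinguished symbols — the join is lossless.

Yes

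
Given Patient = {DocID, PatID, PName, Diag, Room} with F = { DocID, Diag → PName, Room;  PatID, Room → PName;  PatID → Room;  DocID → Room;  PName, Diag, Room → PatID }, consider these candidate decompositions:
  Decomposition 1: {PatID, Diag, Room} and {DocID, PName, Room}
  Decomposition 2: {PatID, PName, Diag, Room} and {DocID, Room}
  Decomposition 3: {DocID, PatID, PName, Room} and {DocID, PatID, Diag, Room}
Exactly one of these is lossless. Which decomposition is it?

Decomposition 1: common = {Room}, closure = {Room} → lossy.
Decomposition 2: common = {Room}, closure = {Room} → lossy.
Decomposition 3: common = {DocID, PatID, Room}, closure = {DocID, PatID, PName, Room} → lossless.

Decomposition 3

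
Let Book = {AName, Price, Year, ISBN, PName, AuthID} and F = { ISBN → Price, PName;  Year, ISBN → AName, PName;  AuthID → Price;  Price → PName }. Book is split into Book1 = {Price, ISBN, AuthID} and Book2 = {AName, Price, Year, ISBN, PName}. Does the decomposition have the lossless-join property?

No

Common attributes: Book1 ∩ Book2 = {Price, ISBN}.
Closure of {Price, ISBN}: ISBN → Price, PName applies, adding PName. So (Price, ISBN)⁺ = {Price, ISBN, PName}.
The closure contains neither all of Book1 = {Price, ISBN, AuthID} nor all of Book2 = {AName, Price, Year, ISBN, PName}, so the common attributes are not a superkey of either fragment. The join is lossy.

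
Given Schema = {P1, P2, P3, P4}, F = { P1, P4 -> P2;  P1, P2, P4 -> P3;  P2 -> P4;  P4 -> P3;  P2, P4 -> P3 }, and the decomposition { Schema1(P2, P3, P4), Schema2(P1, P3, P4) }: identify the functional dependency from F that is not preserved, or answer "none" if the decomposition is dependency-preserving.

P1, P4 -> P2

Check P1, P4 → P2: no single fragment contains all of {P1, P2, P4}, and the restricted closure of {P1, P4} across the fragments never reaches {P2}.
P1, P2, P4 → P3 is preserved.
P2 → P4 is preserved.
P4 → P3 is preserved.
P2, P4 → P3 is preserved.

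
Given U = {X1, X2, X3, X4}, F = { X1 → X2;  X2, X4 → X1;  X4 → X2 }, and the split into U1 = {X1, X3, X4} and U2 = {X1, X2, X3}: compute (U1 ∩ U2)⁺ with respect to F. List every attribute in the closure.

X1, X2, X3

U1 ∩ U2 = {X1, X3}.
X1 → X2 applies, adding X2
Closure: {X1, X2, X3}.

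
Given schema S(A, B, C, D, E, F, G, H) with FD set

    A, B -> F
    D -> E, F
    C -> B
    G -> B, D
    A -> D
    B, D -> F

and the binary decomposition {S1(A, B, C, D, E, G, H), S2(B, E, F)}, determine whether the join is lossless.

No

Common attributes: S1 ∩ S2 = {B, E}.
No dependency enlarges {B, E}, so (B, E)⁺ = {B, E}.
The closure contains neither all of S1 = {A, B, C, D, E, G, H} nor all of S2 = {B, E, F}, so the common attributes are not a superkey of either fragment. The join is lossy.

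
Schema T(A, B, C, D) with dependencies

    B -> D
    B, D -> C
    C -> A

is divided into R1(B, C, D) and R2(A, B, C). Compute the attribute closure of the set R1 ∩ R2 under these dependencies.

R1 ∩ R2 = {B, C}.
B → D applies, adding D
C → A applies, adding A
Closure: {A, B, C, D}.

A, B, C, D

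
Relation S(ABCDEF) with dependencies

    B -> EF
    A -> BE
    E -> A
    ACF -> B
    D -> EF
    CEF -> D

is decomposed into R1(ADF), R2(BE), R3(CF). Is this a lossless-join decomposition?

No

Chase test. Columns are ABCDEF; row i has aⱼ where attribute j ∈ Ri, else bᵢⱼ.
Initial tableau (one row per fragment):
  row 1: a1 b12 b13 a4 b15 a6
  row 2: b21 a2 b23 b24 a5 b26
  row 3: b31 b32 a3 b34 b35 a6
No row becomes fully distinguished — the join is lossy.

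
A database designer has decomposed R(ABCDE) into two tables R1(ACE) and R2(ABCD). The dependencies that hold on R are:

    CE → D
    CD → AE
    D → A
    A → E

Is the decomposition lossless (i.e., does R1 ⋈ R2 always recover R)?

Common attributes: R1 ∩ R2 = {AC}.
Closure of {AC}: A → E applies, adding E; CE → D applies, adding D. So (AC)⁺ = {ACDE}.
This closure contains every attribute of R1, so R1 ∩ R2 → R1. The join is lossless.

Yes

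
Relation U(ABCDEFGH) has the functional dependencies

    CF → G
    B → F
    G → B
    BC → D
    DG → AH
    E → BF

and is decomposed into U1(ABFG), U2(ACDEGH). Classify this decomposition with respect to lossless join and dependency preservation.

lossless but not dependency-preserving

Lossless test: (AG)⁺ = {ABFG}, which contains all of one fragment — lossless.
Dependency preservation: the restricted closure of {CF} across the fragments never reaches {G}, so CF → G cannot be enforced without a join — not preserved.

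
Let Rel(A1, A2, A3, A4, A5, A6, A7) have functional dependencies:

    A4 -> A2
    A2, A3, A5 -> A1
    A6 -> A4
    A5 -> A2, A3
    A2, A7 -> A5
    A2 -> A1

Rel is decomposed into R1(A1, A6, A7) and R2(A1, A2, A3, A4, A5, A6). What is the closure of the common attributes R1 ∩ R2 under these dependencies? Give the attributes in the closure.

A1, A2, A4, A6

R1 ∩ R2 = {A1, A6}.
A6 → A4 applies, adding A4
A4 → A2 applies, adding A2
Closure: {A1, A2, A4, A6}.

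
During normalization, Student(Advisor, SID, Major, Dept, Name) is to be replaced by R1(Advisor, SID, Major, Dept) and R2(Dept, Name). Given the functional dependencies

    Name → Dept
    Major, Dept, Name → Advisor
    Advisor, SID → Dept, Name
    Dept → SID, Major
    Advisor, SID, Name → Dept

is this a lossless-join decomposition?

Common attributes: R1 ∩ R2 = {Dept}.
Closure of {Dept}: Dept → SID, Major applies, adding SID, Major. So (Dept)⁺ = {SID, Major, Dept}.
The closure contains neither all of R1 = {Advisor, SID, Major, Dept} nor all of R2 = {Dept, Name}, so the common attributes are not a superkey of either fragment. The join is lossy.

No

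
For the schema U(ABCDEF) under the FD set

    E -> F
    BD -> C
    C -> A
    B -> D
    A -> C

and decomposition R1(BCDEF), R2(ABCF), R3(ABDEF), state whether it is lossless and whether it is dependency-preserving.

lossless and dependency-preserving

Lossless test (chase): Rows 1 and 3 agree on BD; apply BD→C and equate their C entries. Rows 1 and 2 agree on C; apply C→A and equate their A entries. Rows 1 and 2 agree on B; apply B→D and equate their D entries. Row 1 is now all distinguished symbols — the join is lossless.
Dependency preservation: every FD's attributes lie within a single fragment, so each can be enforced locally — preserved.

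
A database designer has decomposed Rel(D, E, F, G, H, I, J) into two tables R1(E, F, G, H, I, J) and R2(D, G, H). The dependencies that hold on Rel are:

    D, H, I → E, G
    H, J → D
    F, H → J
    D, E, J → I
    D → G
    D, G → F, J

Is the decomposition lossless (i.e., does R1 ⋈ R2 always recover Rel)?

No

Common attributes: R1 ∩ R2 = {G, H}.
No dependency enlarges {G, H}, so (G, H)⁺ = {G, H}.
The closure contains neither all of R1 = {E, F, G, H, I, J} nor all of R2 = {D, G, H}, so the common attributes are not a superkey of either fragment. The join is lossy.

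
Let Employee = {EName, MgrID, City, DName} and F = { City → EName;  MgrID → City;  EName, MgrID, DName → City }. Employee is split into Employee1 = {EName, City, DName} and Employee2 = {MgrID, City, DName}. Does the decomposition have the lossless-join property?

Yes

Common attributes: Employee1 ∩ Employee2 = {City, DName}.
Closure of {City, DName}: City → EName applies, adding EName. So (City, DName)⁺ = {EName, City, DName}.
This closure contains every attribute of Employee1, so Employee1 ∩ Employee2 → Employee1. The join is lossless.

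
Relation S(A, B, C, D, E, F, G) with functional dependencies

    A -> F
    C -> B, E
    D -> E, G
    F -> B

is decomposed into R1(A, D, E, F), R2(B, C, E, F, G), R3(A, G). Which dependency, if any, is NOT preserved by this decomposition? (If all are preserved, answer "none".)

Check D → E, G: no single fragment contains all of {D, E, G}, and the restricted closure of {D} across the fragments never reaches {E, G}.
A → F is preserved.
C → B, E is preserved.
F → B is preserved.

D -> E, G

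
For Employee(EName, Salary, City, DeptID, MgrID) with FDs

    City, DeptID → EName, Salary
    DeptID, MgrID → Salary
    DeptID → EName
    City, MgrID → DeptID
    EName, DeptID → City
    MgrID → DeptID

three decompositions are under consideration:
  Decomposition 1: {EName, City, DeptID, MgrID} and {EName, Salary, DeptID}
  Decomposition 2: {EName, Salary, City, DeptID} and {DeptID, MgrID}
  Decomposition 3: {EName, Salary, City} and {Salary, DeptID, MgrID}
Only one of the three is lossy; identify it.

Decomposition 1: common = {EName, DeptID}, closure = {EName, Salary, City, DeptID} → lossless.
Decomposition 2: common = {DeptID}, closure = {EName, Salary, City, DeptID} → lossless.
Decomposition 3: common = {Salary}, closure = {Salary} → lossy.

Decomposition 3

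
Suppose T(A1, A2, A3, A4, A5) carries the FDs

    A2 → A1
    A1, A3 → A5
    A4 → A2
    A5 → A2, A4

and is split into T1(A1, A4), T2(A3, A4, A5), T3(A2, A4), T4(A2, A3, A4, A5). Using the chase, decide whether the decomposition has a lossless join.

Yes

Chase test. Columns are A1, A2, A3, A4, A5; row i has aⱼ where attribute j ∈ Ti, else bᵢⱼ.
Initial tableau (one row per fragment):
  row 1: a1 b12 b13 a4 b15
  row 2: b21 b22 a3 a4 a5
  row 3: b31 a2 b33 a4 b35
  row 4: b41 a2 a3 a4 a5
Rows 3 and 4 agree on A2; apply A2→A1 and equate their A1 entries.
Rows 1 and 2 agree on A4; apply A4→A2 and equate their A2 entries.
Rows 1 and 3 agree on A4; apply A4→A2 and equate their A2 entries.
Rows 1 and 2 agree on A2; apply A2→A1 and equate their A1 entries.
Rows 1 and 3 agree on A2; apply A2→A1 and equate their A1 entries.
Row 2 is now all distinguished symbols — the join is lossless.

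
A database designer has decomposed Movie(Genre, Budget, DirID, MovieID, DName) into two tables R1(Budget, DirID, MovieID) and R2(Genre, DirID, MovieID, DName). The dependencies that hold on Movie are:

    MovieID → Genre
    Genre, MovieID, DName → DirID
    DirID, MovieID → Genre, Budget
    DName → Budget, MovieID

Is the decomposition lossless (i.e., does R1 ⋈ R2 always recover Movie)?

Common attributes: R1 ∩ R2 = {DirID, MovieID}.
Closure of {DirID, MovieID}: MovieID → Genre applies, adding Genre; DirID, MovieID → Genre, Budget applies, adding Budget. So (DirID, MovieID)⁺ = {Genre, Budget, DirID, MovieID}.
This closure contains every attribute of R1, so R1 ∩ R2 → R1. The join is lossless.

Yes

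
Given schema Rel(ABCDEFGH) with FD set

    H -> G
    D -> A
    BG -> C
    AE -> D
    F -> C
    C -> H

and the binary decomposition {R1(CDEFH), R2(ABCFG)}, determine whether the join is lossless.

No

Common attributes: R1 ∩ R2 = {CF}.
Closure of {CF}: C → H applies, adding H; H → G applies, adding G. So (CF)⁺ = {CFGH}.
The closure contains neither all of R1 = {CDEFH} nor all of R2 = {ABCFG}, so the common attributes are not a superkey of either fragment. The join is lossy.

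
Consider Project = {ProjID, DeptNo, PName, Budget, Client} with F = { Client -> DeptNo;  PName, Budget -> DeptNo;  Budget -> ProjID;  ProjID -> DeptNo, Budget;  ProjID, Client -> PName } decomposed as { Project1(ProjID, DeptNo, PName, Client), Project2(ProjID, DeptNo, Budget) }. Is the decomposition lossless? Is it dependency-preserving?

lossless and dependency-preserving

Lossless test: (ProjID, DeptNo)⁺ = {ProjID, DeptNo, Budget}, which contains all of one fragment — lossless.
Dependency preservation: PName, Budget → DeptNo is not contained in any single fragment, but the restricted closure of its left-hand side across the fragments still reaches the right-hand side; the remaining FDs each lie inside some fragment. All dependencies are preserved.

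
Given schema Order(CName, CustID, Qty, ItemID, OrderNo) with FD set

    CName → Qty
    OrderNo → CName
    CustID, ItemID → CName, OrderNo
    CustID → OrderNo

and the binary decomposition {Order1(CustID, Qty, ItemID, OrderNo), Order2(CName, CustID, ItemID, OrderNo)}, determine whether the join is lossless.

Yes

Common attributes: Order1 ∩ Order2 = {CustID, ItemID, OrderNo}.
Closure of {CustID, ItemID, OrderNo}: OrderNo → CName applies, adding CName; CName → Qty applies, adding Qty. So (CustID, ItemID, OrderNo)⁺ = {CName, CustID, Qty, ItemID, OrderNo}.
This closure contains every attribute of Order1, so Order1 ∩ Order2 → Order1. The join is lossless.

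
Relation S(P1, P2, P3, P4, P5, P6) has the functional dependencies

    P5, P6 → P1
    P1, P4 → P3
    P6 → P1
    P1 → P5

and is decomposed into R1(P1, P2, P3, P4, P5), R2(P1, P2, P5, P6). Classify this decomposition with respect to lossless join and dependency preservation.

lossy but dependency-preserving

Lossless test: (P1, P2, P5)⁺ = {P1, P2, P5}, which is a superkey of neither fragment — lossy.
Dependency preservation: every FD's attributes lie within a single fragment, so each can be enforced locally — preserved.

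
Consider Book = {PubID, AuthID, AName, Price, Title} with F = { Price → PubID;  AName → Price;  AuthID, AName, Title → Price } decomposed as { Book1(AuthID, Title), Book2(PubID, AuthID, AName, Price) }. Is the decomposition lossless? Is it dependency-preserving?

Lossless test: (AuthID)⁺ = {AuthID}, which is a superkey of neither fragment — lossy.
Dependency preservation: AuthID, AName, Title → Price is not contained in any single fragment, but the restricted closure of its left-hand side across the fragments still reaches the right-hand side; the remaining FDs each lie inside some fragment. All dependencies are preserved.

lossy but dependency-preserving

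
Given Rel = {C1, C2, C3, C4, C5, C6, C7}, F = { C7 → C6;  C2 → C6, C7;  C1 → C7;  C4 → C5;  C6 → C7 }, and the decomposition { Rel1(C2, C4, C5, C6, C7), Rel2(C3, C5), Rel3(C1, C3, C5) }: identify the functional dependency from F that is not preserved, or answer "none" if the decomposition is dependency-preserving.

Check C1 → C7: no single fragment contains all of {C1, C7}, and the restricted closure of {C1} across the fragments never reaches {C7}.
C7 → C6 is preserved.
C2 → C6, C7 is preserved.
C4 → C5 is preserved.
C6 → C7 is preserved.

C1 → C7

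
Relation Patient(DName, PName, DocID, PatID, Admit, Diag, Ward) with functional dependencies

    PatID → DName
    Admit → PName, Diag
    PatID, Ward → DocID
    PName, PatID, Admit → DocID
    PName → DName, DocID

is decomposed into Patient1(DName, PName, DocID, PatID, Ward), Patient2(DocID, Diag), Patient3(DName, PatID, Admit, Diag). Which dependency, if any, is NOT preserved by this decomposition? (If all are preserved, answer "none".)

Check Admit → PName, Diag: no single fragment contains all of {PName, Admit, Diag}, and the restricted closure of {Admit} across the fragments never reaches {PName, Diag}.
PatID → DName is preserved.
PatID, Ward → DocID is preserved.
PName, PatID, Admit → DocID is preserved.
PName → DName, DocID is preserved.

Admit → PName, Diag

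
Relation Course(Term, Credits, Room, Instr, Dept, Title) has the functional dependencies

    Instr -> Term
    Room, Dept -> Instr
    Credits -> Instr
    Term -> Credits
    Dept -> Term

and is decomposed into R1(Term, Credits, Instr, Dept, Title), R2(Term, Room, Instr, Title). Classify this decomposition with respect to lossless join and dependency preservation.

Lossless test: (Term, Instr, Title)⁺ = {Term, Credits, Instr, Title}, which is a superkey of neither fragment — lossy.
Dependency preservation: Room, Dept → Instr is not contained in any single fragment, but the restricted closure of its left-hand side across the fragments still reaches the right-hand side; the remaining FDs each lie inside some fragment. All dependencies are preserved.

lossy but dependency-preserving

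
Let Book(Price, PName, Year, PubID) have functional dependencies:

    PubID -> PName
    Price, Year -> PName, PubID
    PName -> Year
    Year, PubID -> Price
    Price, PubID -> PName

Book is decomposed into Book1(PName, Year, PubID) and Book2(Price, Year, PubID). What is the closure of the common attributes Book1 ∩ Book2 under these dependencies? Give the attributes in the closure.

Book1 ∩ Book2 = {Year, PubID}.
PubID → PName applies, adding PName
Year, PubID → Price applies, adding Price
Closure: {Price, PName, Year, PubID}.

Price, PName, Year, PubID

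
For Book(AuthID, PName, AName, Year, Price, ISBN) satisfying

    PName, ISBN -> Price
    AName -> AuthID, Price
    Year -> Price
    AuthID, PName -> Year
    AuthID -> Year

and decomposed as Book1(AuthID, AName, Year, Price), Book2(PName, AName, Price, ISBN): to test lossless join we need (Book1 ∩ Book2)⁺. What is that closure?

Book1 ∩ Book2 = {AName, Price}.
AName → AuthID, Price applies, adding AuthID
AuthID → Year applies, adding Year
Closure: {AuthID, AName, Year, Price}.

AuthID, AName, Year, Price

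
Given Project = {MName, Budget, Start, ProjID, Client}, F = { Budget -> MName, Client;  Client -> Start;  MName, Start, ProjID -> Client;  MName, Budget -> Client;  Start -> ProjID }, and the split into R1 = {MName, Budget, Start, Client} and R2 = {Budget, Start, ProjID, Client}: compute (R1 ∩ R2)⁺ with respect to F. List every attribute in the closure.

MName, Budget, Start, ProjID, Client

R1 ∩ R2 = {Budget, Start, Client}.
Budget → MName, Client applies, adding MName
Start → ProjID applies, adding ProjID
Closure: {MName, Budget, Start, ProjID, Client}.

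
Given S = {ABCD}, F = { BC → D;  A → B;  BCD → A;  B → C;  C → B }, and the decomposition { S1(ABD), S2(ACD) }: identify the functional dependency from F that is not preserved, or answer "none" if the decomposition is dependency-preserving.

none

BC → D: restricted closure across fragments reaches D.
A → B lies within S1.
BCD → A: restricted closure across fragments reaches A.
B → C: restricted closure across fragments reaches C.
C → B: restricted closure across fragments reaches B.
Every dependency is enforceable on the fragments, so the decomposition is dependency-preserving.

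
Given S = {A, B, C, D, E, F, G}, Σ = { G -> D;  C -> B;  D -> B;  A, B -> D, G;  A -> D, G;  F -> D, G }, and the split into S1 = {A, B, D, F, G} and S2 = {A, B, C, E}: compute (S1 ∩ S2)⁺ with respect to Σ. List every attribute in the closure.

A, B, D, G

S1 ∩ S2 = {A, B}.
A, B → D, G applies, adding D, G
Closure: {A, B, D, G}.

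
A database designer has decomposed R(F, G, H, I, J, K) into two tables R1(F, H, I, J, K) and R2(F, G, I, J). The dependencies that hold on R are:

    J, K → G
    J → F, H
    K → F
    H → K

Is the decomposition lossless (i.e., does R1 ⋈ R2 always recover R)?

Yes

Common attributes: R1 ∩ R2 = {F, I, J}.
Closure of {F, I, J}: J → F, H applies, adding H; H → K applies, adding K; J, K → G applies, adding G. So (F, I, J)⁺ = {F, G, H, I, J, K}.
This closure contains every attribute of R1, so R1 ∩ R2 → R1. The join is lossless.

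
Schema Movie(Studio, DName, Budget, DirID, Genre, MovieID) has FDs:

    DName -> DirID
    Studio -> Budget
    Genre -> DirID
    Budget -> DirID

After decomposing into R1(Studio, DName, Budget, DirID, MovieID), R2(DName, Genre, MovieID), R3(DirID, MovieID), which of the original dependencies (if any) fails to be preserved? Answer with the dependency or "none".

Check Genre → DirID: no single fragment contains all of {DirID, Genre}, and the restricted closure of {Genre} across the fragments never reaches {DirID}.
DName → DirID is preserved.
Studio → Budget is preserved.
Budget → DirID is preserved.

Genre -> DirID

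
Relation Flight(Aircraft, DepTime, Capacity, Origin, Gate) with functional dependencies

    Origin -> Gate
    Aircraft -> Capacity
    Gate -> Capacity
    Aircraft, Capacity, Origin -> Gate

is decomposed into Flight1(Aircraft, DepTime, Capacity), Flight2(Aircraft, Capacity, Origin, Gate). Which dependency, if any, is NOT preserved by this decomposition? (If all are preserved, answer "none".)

Origin → Gate lies within Flight2.
Aircraft → Capacity lies within Flight1.
Gate → Capacity lies within Flight2.
Aircraft, Capacity, Origin → Gate lies within Flight2.
Every dependency is enforceable on the fragments, so the decomposition is dependency-preserving.

none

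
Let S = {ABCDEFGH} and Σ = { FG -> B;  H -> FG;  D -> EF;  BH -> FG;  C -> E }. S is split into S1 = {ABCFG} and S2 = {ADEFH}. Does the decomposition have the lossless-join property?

Common attributes: S1 ∩ S2 = {AF}.
No dependency enlarges {AF}, so (AF)⁺ = {AF}.
The closure contains neither all of S1 = {ABCFG} nor all of S2 = {ADEFH}, so the common attributes are not a superkey of either fragment. The join is lossy.

No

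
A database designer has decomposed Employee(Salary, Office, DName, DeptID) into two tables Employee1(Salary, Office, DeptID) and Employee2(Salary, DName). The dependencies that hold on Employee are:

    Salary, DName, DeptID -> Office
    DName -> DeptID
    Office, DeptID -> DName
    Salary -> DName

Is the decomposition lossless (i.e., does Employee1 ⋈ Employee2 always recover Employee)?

Common attributes: Employee1 ∩ Employee2 = {Salary}.
Closure of {Salary}: Salary → DName applies, adding DName; DName → DeptID applies, adding DeptID; Salary, DName, DeptID → Office applies, adding Office. So (Salary)⁺ = {Salary, Office, DName, DeptID}.
This closure contains every attribute of Employee1, so Employee1 ∩ Employee2 → Employee1. The join is lossless.

Yes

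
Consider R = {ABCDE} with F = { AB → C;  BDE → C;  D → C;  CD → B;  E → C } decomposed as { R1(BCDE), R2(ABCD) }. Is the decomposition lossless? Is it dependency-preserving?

Lossless test: (BCD)⁺ = {BCD}, which is a superkey of neither fragment — lossy.
Dependency preservation: every FD's attributes lie within a single fragment, so each can be enforced locally — preserved.

lossy but dependency-preserving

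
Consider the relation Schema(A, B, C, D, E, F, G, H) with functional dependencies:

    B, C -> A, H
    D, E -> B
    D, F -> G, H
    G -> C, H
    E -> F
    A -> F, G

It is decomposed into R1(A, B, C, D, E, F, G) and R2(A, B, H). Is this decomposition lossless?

Yes

Common attributes: R1 ∩ R2 = {A, B}.
Closure of {A, B}: A → F, G applies, adding F, G; G → C, H applies, adding C, H. So (A, B)⁺ = {A, B, C, F, G, H}.
This closure contains every attribute of R2, so R1 ∩ R2 → R2. The join is lossless.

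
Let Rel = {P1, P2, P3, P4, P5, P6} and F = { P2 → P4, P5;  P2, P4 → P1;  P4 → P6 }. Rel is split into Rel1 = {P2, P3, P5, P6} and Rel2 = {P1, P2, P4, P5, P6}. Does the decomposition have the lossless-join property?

Yes

Common attributes: Rel1 ∩ Rel2 = {P2, P5, P6}.
Closure of {P2, P5, P6}: P2 → P4, P5 applies, adding P4; P2, P4 → P1 applies, adding P1. So (P2, P5, P6)⁺ = {P1, P2, P4, P5, P6}.
This closure contains every attribute of Rel2, so Rel1 ∩ Rel2 → Rel2. The join is lossless.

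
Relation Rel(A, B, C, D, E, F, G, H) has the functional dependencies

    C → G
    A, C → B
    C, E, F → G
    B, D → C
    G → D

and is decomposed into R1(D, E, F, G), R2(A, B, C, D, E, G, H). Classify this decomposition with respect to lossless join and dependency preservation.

Lossless test: (D, E, G)⁺ = {D, E, G}, which is a superkey of neither fragment — lossy.
Dependency preservation: C, E, F → G is not contained in any single fragment, but the restricted closure of its left-hand side across the fragments still reaches the right-hand side; the remaining FDs each lie inside some fragment. All dependencies are preserved.

lossy but dependency-preserving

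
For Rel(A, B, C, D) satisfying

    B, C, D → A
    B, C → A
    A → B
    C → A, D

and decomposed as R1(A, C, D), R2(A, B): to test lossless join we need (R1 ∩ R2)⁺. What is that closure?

A, B

R1 ∩ R2 = {A}.
A → B applies, adding B
Closure: {A, B}.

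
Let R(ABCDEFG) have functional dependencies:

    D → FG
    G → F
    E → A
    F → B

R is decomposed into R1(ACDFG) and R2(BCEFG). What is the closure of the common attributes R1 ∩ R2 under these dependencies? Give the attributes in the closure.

R1 ∩ R2 = {CFG}.
F → B applies, adding B
Closure: {BCFG}.

BCFG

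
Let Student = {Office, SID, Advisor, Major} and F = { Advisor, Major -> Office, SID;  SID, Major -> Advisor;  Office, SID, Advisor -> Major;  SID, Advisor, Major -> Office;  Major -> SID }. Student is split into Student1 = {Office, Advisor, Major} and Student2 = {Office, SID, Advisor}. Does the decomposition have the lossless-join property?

Common attributes: Student1 ∩ Student2 = {Office, Advisor}.
No dependency enlarges {Office, Advisor}, so (Office, Advisor)⁺ = {Office, Advisor}.
The closure contains neither all of Student1 = {Office, Advisor, Major} nor all of Student2 = {Office, SID, Advisor}, so the common attributes are not a superkey of either fragment. The join is lossy.

No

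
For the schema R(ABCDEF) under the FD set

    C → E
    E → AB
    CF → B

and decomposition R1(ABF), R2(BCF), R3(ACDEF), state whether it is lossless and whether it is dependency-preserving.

lossless but not dependency-preserving

Lossless test (chase): Rows 2 and 3 agree on C; apply C→E and equate their E entries. Rows 2 and 3 agree on E; apply E→AB and equate their AB entries. Row 3 is now all distinguished symbols — the join is lossless.
Dependency preservation: the restricted closure of {E} across the fragments never reaches {AB}, so E → AB cannot be enforced without a join — not preserved.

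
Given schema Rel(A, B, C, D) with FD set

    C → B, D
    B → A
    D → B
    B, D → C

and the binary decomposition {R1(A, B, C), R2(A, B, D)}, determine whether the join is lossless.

No

Common attributes: R1 ∩ R2 = {A, B}.
No dependency enlarges {A, B}, so (A, B)⁺ = {A, B}.
The closure contains neither all of R1 = {A, B, C} nor all of R2 = {A, B, D}, so the common attributes are not a superkey of either fragment. The join is lossy.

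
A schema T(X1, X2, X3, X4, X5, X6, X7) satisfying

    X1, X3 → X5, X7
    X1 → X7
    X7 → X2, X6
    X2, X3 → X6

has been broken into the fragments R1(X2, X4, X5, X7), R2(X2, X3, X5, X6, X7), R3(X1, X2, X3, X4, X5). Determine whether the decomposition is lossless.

No

Chase test. Columns are X1, X2, X3, X4, X5, X6, X7; row i has aⱼ where attribute j ∈ Ri, else bᵢⱼ.
Initial tableau (one row per fragment):
  row 1: b11 a2 b13 a4 a5 b16 a7
  row 2: b21 a2 a3 b24 a5 a6 a7
  row 3: a1 a2 a3 a4 a5 b36 b37
Rows 1 and 2 agree on X7; apply X7→X2, X6 and equate their X2, X6 entries.
Rows 2 and 3 agree on X2, X3; apply X2, X3→X6 and equate their X6 entries.
No row becomes fully distinguished — the join is lossy.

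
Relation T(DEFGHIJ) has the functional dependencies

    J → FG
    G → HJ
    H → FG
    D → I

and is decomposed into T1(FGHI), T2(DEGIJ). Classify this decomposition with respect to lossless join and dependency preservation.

Lossless test: (GI)⁺ = {FGHIJ}, which contains all of one fragment — lossless.
Dependency preservation: J → FG; G → HJ are not contained in any single fragment, but the restricted closure of each left-hand side across the fragments still reaches the right-hand side; the remaining FDs each lie inside some fragment. All dependencies are preserved.

lossless and dependency-preserving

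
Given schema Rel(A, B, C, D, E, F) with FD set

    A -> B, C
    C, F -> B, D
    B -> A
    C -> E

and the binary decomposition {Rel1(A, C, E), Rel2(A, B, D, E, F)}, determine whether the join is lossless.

Common attributes: Rel1 ∩ Rel2 = {A, E}.
Closure of {A, E}: A → B, C applies, adding B, C. So (A, E)⁺ = {A, B, C, E}.
This closure contains every attribute of Rel1, so Rel1 ∩ Rel2 → Rel1. The join is lossless.

Yes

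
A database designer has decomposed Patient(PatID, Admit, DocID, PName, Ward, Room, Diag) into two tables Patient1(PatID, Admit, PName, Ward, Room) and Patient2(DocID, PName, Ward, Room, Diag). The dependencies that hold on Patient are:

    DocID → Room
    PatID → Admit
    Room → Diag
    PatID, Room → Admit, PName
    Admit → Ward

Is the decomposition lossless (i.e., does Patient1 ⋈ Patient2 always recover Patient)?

Common attributes: Patient1 ∩ Patient2 = {PName, Ward, Room}.
Closure of {PName, Ward, Room}: Room → Diag applies, adding Diag. So (PName, Ward, Room)⁺ = {PName, Ward, Room, Diag}.
The closure contains neither all of Patient1 = {PatID, Admit, PName, Ward, Room} nor all of Patient2 = {DocID, PName, Ward, Room, Diag}, so the common attributes are not a superkey of either fragment. The join is lossy.

No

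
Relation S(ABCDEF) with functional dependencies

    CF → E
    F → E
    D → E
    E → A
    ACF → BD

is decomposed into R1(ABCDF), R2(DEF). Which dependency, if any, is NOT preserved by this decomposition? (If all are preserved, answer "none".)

E → A

Check E → A: no single fragment contains all of {AE}, and the restricted closure of {E} across the fragments never reaches {A}.
CF → E is preserved.
F → E is preserved.
D → E is preserved.
ACF → BD is preserved.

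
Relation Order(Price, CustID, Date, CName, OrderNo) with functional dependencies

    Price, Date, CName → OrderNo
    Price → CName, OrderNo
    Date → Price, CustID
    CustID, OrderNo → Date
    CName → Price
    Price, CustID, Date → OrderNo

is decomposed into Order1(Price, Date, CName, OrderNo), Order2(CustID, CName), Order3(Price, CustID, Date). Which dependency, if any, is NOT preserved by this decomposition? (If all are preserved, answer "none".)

CustID, OrderNo → Date

Check CustID, OrderNo → Date: no single fragment contains all of {CustID, Date, OrderNo}, and the restricted closure of {CustID, OrderNo} across the fragments never reaches {Date}.
Price, Date, CName → OrderNo is preserved.
Price → CName, OrderNo is preserved.
Date → Price, CustID is preserved.
CName → Price is preserved.
Price, CustID, Date → OrderNo is preserved.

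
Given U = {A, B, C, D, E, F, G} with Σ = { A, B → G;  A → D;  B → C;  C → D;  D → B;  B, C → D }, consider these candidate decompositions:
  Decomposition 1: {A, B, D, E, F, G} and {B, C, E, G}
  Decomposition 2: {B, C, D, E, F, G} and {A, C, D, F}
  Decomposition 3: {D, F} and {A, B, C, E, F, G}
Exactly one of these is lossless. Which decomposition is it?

Decomposition 1: common = {B, E, G}, closure = {B, C, D, E, G} → lossless.
Decomposition 2: common = {C, D, F}, closure = {B, C, D, F} → lossy.
Decomposition 3: common = {F}, closure = {F} → lossy.

Decomposition 1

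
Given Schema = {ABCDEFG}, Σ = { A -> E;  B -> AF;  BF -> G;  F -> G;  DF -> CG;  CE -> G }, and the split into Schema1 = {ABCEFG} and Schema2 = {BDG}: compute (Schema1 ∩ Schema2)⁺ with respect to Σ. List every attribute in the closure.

ABEFG

Schema1 ∩ Schema2 = {BG}.
B → AF applies, adding AF
A → E applies, adding E
Closure: {ABEFG}.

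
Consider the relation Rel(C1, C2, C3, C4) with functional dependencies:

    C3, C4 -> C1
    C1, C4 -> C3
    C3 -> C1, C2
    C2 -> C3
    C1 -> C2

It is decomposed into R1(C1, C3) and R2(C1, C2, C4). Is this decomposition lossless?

Common attributes: R1 ∩ R2 = {C1}.
Closure of {C1}: C1 → C2 applies, adding C2; C2 → C3 applies, adding C3. So (C1)⁺ = {C1, C2, C3}.
This closure contains every attribute of R1, so R1 ∩ R2 → R1. The join is lossless.

Yes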